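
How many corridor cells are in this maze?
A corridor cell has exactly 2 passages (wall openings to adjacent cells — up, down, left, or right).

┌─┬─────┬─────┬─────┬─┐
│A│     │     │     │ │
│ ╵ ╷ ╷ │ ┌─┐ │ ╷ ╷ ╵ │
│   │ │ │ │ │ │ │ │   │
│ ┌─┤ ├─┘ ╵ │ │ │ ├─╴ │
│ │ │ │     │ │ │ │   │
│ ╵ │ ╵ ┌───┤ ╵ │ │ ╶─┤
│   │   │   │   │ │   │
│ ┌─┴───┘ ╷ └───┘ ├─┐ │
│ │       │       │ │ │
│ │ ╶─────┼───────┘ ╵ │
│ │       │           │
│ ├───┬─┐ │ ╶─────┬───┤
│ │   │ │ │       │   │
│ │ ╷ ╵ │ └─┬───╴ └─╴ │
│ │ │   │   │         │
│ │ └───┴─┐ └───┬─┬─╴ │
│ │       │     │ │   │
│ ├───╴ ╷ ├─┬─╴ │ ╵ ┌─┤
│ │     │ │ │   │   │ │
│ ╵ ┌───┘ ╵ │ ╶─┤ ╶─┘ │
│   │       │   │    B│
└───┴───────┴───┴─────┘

Counting cells with exactly 2 passages:
Total corridor cells: 95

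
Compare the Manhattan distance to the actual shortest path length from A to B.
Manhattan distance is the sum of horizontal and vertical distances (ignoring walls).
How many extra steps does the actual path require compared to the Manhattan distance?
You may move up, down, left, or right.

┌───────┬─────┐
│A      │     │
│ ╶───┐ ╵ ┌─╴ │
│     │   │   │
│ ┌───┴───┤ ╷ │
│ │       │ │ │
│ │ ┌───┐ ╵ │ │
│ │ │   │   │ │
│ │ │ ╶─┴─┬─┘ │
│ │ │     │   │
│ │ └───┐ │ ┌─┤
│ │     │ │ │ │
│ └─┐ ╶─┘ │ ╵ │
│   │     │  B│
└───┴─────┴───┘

Manhattan distance: |6 - 0| + |6 - 0| = 12
Actual path length: 16
Extra steps: 16 - 12 = 4

Solution:

┌───────┬─────┐
│A → → ↓│↱ → ↓│
│ ╶───┐ ╵ ┌─╴ │
│     │↳ ↑│  ↓│
│ ┌───┴───┤ ╷ │
│ │       │ │↓│
│ │ ┌───┐ ╵ │ │
│ │ │   │   │↓│
│ │ │ ╶─┴─┬─┘ │
│ │ │     │↓ ↲│
│ │ └───┐ │ ┌─┤
│ │     │ │↓│ │
│ └─┐ ╶─┘ │ ╵ │
│   │     │↳ B│
└───┴─────┴───┘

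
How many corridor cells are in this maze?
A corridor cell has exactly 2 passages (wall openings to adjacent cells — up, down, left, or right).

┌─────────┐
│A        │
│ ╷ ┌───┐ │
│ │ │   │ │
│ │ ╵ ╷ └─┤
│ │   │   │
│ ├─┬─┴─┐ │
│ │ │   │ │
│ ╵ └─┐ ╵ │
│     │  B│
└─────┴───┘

Counting cells with exactly 2 passages:
Total corridor cells: 19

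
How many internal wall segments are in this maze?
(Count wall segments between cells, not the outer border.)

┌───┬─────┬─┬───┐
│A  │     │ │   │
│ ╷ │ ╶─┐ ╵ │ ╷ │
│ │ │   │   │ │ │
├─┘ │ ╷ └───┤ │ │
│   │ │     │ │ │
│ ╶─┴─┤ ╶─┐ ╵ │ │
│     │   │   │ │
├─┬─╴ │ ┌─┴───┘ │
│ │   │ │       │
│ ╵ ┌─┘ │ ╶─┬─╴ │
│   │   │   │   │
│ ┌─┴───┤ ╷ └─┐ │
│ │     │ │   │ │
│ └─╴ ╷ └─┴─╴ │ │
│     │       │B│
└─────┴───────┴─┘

Counting internal wall segments:
Total internal walls: 49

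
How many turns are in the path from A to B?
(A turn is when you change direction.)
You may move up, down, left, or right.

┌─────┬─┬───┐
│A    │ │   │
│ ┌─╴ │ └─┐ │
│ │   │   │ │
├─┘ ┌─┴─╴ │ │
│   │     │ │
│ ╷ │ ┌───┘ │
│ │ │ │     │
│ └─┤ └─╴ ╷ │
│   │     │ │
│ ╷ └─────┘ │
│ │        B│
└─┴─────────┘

Directions: right, right, down, left, down, left, down, down, right, down, right, right, right, right
Number of turns: 8

Solution:

┌─────┬─┬───┐
│A → ↓│ │   │
│ ┌─╴ │ └─┐ │
│ │↓ ↲│   │ │
├─┘ ┌─┴─╴ │ │
│↓ ↲│     │ │
│ ╷ │ ┌───┘ │
│↓│ │ │     │
│ └─┤ └─╴ ╷ │
│↳ ↓│     │ │
│ ╷ └─────┘ │
│ │↳ → → → B│
└─┴─────────┘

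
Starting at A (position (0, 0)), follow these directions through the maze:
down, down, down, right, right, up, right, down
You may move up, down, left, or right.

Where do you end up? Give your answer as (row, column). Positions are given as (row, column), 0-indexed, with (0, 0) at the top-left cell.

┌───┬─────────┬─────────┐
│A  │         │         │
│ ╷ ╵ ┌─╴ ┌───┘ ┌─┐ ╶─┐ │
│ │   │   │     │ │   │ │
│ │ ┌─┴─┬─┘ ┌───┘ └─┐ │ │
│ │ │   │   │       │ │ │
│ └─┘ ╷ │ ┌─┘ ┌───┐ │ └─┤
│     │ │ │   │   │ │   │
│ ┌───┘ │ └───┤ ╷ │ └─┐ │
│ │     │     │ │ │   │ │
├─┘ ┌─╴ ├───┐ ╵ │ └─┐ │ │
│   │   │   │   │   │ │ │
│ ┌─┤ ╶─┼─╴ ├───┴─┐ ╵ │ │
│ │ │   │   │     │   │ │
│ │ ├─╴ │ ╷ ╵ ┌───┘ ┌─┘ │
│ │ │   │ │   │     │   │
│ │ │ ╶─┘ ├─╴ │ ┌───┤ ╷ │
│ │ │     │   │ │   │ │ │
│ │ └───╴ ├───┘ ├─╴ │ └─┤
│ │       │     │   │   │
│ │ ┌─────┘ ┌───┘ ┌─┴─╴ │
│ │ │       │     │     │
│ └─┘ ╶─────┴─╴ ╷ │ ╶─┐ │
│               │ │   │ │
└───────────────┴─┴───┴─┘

Following directions step by step:
Start: (0, 0)
  down: (0, 0) → (1, 0)
  down: (1, 0) → (2, 0)
  down: (2, 0) → (3, 0)
  right: (3, 0) → (3, 1)
  right: (3, 1) → (3, 2)
  up: (3, 2) → (2, 2)
  right: (2, 2) → (2, 3)
  down: (2, 3) → (3, 3)
Final position: (3, 3)

Path taken:

┌───┬─────────┬─────────┐
│A  │         │         │
│ ╷ ╵ ┌─╴ ┌───┘ ┌─┐ ╶─┐ │
│↓│   │   │     │ │   │ │
│ │ ┌─┴─┬─┘ ┌───┘ └─┐ │ │
│↓│ │↱ ↓│   │       │ │ │
│ └─┘ ╷ │ ┌─┘ ┌───┐ │ └─┤
│↳ → ↑│B│ │   │   │ │   │
│ ┌───┘ │ └───┤ ╷ │ └─┐ │
│ │     │     │ │ │   │ │
├─┘ ┌─╴ ├───┐ ╵ │ └─┐ │ │
│   │   │   │   │   │ │ │
│ ┌─┤ ╶─┼─╴ ├───┴─┐ ╵ │ │
│ │ │   │   │     │   │ │
│ │ ├─╴ │ ╷ ╵ ┌───┘ ┌─┘ │
│ │ │   │ │   │     │   │
│ │ │ ╶─┘ ├─╴ │ ┌───┤ ╷ │
│ │ │     │   │ │   │ │ │
│ │ └───╴ ├───┘ ├─╴ │ └─┤
│ │       │     │   │   │
│ │ ┌─────┘ ┌───┘ ┌─┴─╴ │
│ │ │       │     │     │
│ └─┘ ╶─────┴─╴ ╷ │ ╶─┐ │
│               │ │   │ │
└───────────────┴─┴───┴─┘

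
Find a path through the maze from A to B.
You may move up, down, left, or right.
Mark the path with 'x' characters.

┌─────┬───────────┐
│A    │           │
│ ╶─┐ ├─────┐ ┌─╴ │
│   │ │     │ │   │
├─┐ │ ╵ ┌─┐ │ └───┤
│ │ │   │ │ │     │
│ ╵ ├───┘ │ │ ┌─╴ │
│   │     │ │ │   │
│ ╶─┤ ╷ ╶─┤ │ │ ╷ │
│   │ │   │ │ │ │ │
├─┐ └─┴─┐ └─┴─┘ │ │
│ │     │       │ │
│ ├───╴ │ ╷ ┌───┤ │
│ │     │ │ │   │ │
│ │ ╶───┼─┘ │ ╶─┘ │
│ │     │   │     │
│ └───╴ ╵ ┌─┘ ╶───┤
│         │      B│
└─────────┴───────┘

Finding the shortest path through the maze:
Path length: 36 steps
Directions: down → right → down → down → left → down → right → down → right → right → down → left → left → down → right → right → down → right → up → right → up → up → right → right → up → up → right → down → down → down → down → left → left → down → right → right

Solution:

┌─────┬───────────┐
│A    │           │
│ ╶─┐ ├─────┐ ┌─╴ │
│x x│ │     │ │   │
├─┐ │ ╵ ┌─┐ │ └───┤
│ │x│   │ │ │     │
│ ╵ ├───┘ │ │ ┌─╴ │
│x x│     │ │ │x x│
│ ╶─┤ ╷ ╶─┤ │ │ ╷ │
│x x│ │   │ │ │x│x│
├─┐ └─┴─┐ └─┴─┘ │ │
│ │x x x│  x x x│x│
│ ├───╴ │ ╷ ┌───┤ │
│ │x x x│ │x│   │x│
│ │ ╶───┼─┘ │ ╶─┘ │
│ │x x x│x x│x x x│
│ └───╴ ╵ ┌─┘ ╶───┤
│      x x│  x x B│
└─────────┴───────┘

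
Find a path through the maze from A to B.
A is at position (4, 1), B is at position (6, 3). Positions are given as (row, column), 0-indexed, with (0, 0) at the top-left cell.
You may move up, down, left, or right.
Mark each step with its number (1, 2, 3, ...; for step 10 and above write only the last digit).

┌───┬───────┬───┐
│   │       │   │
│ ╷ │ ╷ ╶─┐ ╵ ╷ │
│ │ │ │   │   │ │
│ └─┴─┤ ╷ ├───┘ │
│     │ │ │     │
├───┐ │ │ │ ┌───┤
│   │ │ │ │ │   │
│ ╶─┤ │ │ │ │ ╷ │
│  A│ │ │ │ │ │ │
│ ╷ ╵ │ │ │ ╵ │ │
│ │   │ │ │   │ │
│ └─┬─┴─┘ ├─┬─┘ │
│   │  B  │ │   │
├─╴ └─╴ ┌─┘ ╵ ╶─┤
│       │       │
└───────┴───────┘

Finding the shortest path from (4, 1) to (6, 3):
Path length: 8 steps
Directions: left → down → down → right → down → right → right → up

Solution:

┌───┬───────┬───┐
│   │       │   │
│ ╷ │ ╷ ╶─┐ ╵ ╷ │
│ │ │ │   │   │ │
│ └─┴─┤ ╷ ├───┘ │
│     │ │ │     │
├───┐ │ │ │ ┌───┤
│   │ │ │ │ │   │
│ ╶─┤ │ │ │ │ ╷ │
│1 A│ │ │ │ │ │ │
│ ╷ ╵ │ │ │ ╵ │ │
│2│   │ │ │   │ │
│ └─┬─┴─┘ ├─┬─┘ │
│3 4│  B  │ │   │
├─╴ └─╴ ┌─┘ ╵ ╶─┤
│  5 6 7│       │
└───────┴───────┘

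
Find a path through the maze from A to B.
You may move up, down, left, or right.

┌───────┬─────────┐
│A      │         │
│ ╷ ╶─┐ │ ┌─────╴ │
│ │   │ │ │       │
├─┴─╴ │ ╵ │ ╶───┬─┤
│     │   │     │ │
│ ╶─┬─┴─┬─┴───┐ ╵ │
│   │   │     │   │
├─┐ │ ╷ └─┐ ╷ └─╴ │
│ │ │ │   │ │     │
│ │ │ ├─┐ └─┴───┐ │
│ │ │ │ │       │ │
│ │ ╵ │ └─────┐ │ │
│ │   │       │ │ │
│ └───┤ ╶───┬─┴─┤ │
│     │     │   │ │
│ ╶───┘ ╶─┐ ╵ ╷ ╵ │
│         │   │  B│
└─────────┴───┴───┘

Finding the shortest path through the maze:
Path length: 26 steps
Directions: right → right → right → down → down → right → up → up → right → right → right → right → down → left → left → left → down → right → right → down → right → down → down → down → down → down

Solution:

┌───────┬─────────┐
│A → → ↓│↱ → → → ↓│
│ ╷ ╶─┐ │ ┌─────╴ │
│ │   │↓│↑│↓ ← ← ↲│
├─┴─╴ │ ╵ │ ╶───┬─┤
│     │↳ ↑│↳ → ↓│ │
│ ╶─┬─┴─┬─┴───┐ ╵ │
│   │   │     │↳ ↓│
├─┐ │ ╷ └─┐ ╷ └─╴ │
│ │ │ │   │ │    ↓│
│ │ │ ├─┐ └─┴───┐ │
│ │ │ │ │       │↓│
│ │ ╵ │ └─────┐ │ │
│ │   │       │ │↓│
│ └───┤ ╶───┬─┴─┤ │
│     │     │   │↓│
│ ╶───┘ ╶─┐ ╵ ╷ ╵ │
│         │   │  B│
└─────────┴───┴───┘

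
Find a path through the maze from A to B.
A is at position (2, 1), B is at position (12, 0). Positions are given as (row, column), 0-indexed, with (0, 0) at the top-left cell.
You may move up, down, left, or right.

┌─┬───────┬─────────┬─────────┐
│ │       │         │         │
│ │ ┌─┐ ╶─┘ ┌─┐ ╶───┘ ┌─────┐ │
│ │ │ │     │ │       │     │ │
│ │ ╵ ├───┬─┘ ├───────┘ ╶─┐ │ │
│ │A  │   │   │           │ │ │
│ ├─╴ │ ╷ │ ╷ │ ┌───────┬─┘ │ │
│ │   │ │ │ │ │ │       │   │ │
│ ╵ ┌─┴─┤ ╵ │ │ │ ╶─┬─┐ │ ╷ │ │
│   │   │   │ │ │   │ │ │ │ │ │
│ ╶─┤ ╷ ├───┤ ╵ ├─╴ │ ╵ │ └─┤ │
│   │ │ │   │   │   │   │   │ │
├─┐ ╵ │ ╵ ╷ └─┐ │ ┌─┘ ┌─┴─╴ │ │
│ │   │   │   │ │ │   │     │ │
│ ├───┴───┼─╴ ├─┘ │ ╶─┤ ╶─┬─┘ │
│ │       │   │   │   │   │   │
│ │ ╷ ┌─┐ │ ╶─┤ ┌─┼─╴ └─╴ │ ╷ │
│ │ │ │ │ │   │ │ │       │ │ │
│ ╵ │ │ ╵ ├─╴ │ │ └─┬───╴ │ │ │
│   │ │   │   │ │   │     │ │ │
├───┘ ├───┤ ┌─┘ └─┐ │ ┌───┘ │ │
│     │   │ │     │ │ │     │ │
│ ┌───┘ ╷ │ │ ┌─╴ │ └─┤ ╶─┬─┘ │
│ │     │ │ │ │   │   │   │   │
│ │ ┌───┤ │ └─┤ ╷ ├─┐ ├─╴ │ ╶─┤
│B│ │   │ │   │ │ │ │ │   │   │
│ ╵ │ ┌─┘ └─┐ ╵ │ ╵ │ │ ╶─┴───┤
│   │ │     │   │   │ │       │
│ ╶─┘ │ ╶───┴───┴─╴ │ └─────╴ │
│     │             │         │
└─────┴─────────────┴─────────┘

Finding the shortest path from (2, 1) to (12, 0):
Path length: 57 steps
Directions: right → down → left → down → left → down → right → down → right → up → up → right → down → down → right → up → right → down → right → down → left → down → right → down → left → down → down → down → right → down → right → up → up → right → down → down → right → down → left → left → left → left → left → left → up → right → up → up → up → left → down → left → left → down → down → left → up

Solution:

┌─┬───────┬─────────┬─────────┐
│ │       │         │         │
│ │ ┌─┐ ╶─┘ ┌─┐ ╶───┘ ┌─────┐ │
│ │ │ │     │ │       │     │ │
│ │ ╵ ├───┬─┘ ├───────┘ ╶─┐ │ │
│ │A ↓│   │   │           │ │ │
│ ├─╴ │ ╷ │ ╷ │ ┌───────┬─┘ │ │
│ │↓ ↲│ │ │ │ │ │       │   │ │
│ ╵ ┌─┴─┤ ╵ │ │ │ ╶─┬─┐ │ ╷ │ │
│↓ ↲│↱ ↓│   │ │ │   │ │ │ │ │ │
│ ╶─┤ ╷ ├───┤ ╵ ├─╴ │ ╵ │ └─┤ │
│↳ ↓│↑│↓│↱ ↓│   │   │   │   │ │
├─┐ ╵ │ ╵ ╷ └─┐ │ ┌─┘ ┌─┴─╴ │ │
│ │↳ ↑│↳ ↑│↳ ↓│ │ │   │     │ │
│ ├───┴───┼─╴ ├─┘ │ ╶─┤ ╶─┬─┘ │
│ │       │↓ ↲│   │   │   │   │
│ │ ╷ ┌─┐ │ ╶─┤ ┌─┼─╴ └─╴ │ ╷ │
│ │ │ │ │ │↳ ↓│ │ │       │ │ │
│ ╵ │ │ ╵ ├─╴ │ │ └─┬───╴ │ │ │
│   │ │   │↓ ↲│ │   │     │ │ │
├───┘ ├───┤ ┌─┘ └─┐ │ ┌───┘ │ │
│     │↓ ↰│↓│     │ │ │     │ │
│ ┌───┘ ╷ │ │ ┌─╴ │ └─┤ ╶─┬─┘ │
│ │↓ ← ↲│↑│↓│ │↱ ↓│   │   │   │
│ │ ┌───┤ │ └─┤ ╷ ├─┐ ├─╴ │ ╶─┤
│B│↓│   │↑│↳ ↓│↑│↓│ │ │   │   │
│ ╵ │ ┌─┘ └─┐ ╵ │ ╵ │ │ ╶─┴───┤
│↑ ↲│ │↱ ↑  │↳ ↑│↳ ↓│ │       │
│ ╶─┘ │ ╶───┴───┴─╴ │ └─────╴ │
│     │↑ ← ← ← ← ← ↲│         │
└─────┴─────────────┴─────────┘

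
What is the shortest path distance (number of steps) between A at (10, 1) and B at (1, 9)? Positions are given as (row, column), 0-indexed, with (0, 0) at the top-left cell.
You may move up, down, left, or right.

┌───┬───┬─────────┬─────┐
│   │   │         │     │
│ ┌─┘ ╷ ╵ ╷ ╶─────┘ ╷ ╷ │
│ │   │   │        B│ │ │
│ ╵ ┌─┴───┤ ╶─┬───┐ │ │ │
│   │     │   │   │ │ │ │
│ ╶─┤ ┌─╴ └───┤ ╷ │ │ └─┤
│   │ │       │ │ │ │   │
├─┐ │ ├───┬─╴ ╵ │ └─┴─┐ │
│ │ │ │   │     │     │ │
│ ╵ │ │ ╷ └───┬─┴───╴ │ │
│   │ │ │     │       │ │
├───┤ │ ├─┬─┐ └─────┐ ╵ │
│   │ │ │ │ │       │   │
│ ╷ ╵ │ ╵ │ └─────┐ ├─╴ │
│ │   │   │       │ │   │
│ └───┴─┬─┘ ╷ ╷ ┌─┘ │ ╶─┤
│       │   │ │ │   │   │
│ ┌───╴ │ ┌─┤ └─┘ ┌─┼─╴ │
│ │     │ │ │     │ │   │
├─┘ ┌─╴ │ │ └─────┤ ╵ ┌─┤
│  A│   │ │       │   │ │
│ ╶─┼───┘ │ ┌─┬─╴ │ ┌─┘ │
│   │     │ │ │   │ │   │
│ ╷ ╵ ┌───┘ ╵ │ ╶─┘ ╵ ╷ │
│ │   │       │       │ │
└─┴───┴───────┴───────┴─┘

Finding path from (10, 1) to (1, 9):
Path: (10,1) → (9,1) → (9,2) → (9,3) → (8,3) → (8,2) → (8,1) → (8,0) → (7,0) → (6,0) → (6,1) → (7,1) → (7,2) → (6,2) → (5,2) → (4,2) → (3,2) → (2,2) → (2,3) → (2,4) → (3,4) → (3,5) → (3,6) → (4,6) → (4,7) → (3,7) → (2,7) → (2,8) → (3,8) → (4,8) → (4,9) → (4,10) → (5,10) → (6,10) → (6,11) → (5,11) → (4,11) → (3,11) → (3,10) → (2,10) → (1,10) → (0,10) → (0,9) → (1,9)
Distance: 43 steps

Solution:

┌───┬───┬─────────┬─────┐
│   │   │         │↓ ↰  │
│ ┌─┘ ╷ ╵ ╷ ╶─────┘ ╷ ╷ │
│ │   │   │        B│↑│ │
│ ╵ ┌─┴───┤ ╶─┬───┐ │ │ │
│   │↱ → ↓│   │↱ ↓│ │↑│ │
│ ╶─┤ ┌─╴ └───┤ ╷ │ │ └─┤
│   │↑│  ↳ → ↓│↑│↓│ │↑ ↰│
├─┐ │ ├───┬─╴ ╵ │ └─┴─┐ │
│ │ │↑│   │  ↳ ↑│↳ → ↓│↑│
│ ╵ │ │ ╷ └───┬─┴───╴ │ │
│   │↑│ │     │      ↓│↑│
├───┤ │ ├─┬─┐ └─────┐ ╵ │
│↱ ↓│↑│ │ │ │       │↳ ↑│
│ ╷ ╵ │ ╵ │ └─────┐ ├─╴ │
│↑│↳ ↑│   │       │ │   │
│ └───┴─┬─┘ ╷ ╷ ┌─┘ │ ╶─┤
│↑ ← ← ↰│   │ │ │   │   │
│ ┌───╴ │ ┌─┤ └─┘ ┌─┼─╴ │
│ │↱ → ↑│ │ │     │ │   │
├─┘ ┌─╴ │ │ └─────┤ ╵ ┌─┤
│  A│   │ │       │   │ │
│ ╶─┼───┘ │ ┌─┬─╴ │ ┌─┘ │
│   │     │ │ │   │ │   │
│ ╷ ╵ ┌───┘ ╵ │ ╶─┘ ╵ ╷ │
│ │   │       │       │ │
└─┴───┴───────┴───────┴─┘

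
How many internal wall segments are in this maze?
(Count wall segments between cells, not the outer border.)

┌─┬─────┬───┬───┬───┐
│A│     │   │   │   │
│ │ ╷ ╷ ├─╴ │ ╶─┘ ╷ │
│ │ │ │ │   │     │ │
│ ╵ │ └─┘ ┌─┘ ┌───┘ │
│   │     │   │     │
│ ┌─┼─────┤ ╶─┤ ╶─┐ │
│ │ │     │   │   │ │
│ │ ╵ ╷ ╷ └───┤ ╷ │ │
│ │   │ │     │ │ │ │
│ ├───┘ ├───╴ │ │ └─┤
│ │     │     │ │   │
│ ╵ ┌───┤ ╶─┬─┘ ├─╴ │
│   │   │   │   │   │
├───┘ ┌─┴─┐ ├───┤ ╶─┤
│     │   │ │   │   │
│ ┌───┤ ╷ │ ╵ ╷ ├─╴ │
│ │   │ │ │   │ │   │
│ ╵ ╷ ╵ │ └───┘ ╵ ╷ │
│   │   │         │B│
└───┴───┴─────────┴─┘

Counting internal wall segments:
Total internal walls: 81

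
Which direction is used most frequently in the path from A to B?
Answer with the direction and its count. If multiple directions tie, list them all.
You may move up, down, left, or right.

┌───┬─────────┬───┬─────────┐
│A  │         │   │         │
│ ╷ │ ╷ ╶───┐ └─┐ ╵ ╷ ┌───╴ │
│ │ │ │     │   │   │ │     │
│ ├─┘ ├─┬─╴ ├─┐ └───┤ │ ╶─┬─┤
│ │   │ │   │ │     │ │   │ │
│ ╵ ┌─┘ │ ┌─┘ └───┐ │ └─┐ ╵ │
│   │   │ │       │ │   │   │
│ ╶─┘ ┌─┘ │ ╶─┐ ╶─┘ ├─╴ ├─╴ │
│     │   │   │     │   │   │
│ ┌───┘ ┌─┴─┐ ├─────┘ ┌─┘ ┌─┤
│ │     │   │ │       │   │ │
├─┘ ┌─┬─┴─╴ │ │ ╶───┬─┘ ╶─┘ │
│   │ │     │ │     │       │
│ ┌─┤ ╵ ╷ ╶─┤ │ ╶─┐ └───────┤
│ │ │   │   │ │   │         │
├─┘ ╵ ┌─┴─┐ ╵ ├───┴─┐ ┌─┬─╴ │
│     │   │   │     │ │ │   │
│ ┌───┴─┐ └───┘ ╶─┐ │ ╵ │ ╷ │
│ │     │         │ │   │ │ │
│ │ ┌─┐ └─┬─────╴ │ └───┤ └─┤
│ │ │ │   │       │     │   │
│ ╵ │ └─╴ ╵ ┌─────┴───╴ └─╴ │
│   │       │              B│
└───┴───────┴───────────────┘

Directions: down, down, down, right, up, right, up, up, right, right, right, right, down, right, down, right, right, down, down, left, left, up, left, left, down, right, down, down, down, down, left, up, left, up, left, down, left, down, left, left, down, down, down, right, up, up, right, right, down, right, down, right, up, right, right, right, up, left, up, right, right, down, down, right, right, down, right, right
Counts: {'down': 22, 'right': 24, 'up': 11, 'left': 11}
Most common: right (24 times)

Solution:

┌───┬─────────┬───┬─────────┐
│A  │↱ → → → ↓│   │         │
│ ╷ │ ╷ ╶───┐ └─┐ ╵ ╷ ┌───╴ │
│↓│ │↑│     │↳ ↓│   │ │     │
│ ├─┘ ├─┬─╴ ├─┐ └───┤ │ ╶─┬─┤
│↓│↱ ↑│ │   │ │↳ → ↓│ │   │ │
│ ╵ ┌─┘ │ ┌─┘ └───┐ │ └─┐ ╵ │
│↳ ↑│   │ │↓ ← ↰  │↓│   │   │
│ ╶─┘ ┌─┘ │ ╶─┐ ╶─┘ ├─╴ ├─╴ │
│     │   │↳ ↓│↑ ← ↲│   │   │
│ ┌───┘ ┌─┴─┐ ├─────┘ ┌─┘ ┌─┤
│ │     │   │↓│       │   │ │
├─┘ ┌─┬─┴─╴ │ │ ╶───┬─┘ ╶─┘ │
│   │ │↓ ↰  │↓│     │       │
│ ┌─┤ ╵ ╷ ╶─┤ │ ╶─┐ └───────┤
│ │ │↓ ↲│↑ ↰│↓│   │         │
├─┘ ╵ ┌─┴─┐ ╵ ├───┴─┐ ┌─┬─╴ │
│↓ ← ↲│   │↑ ↲│↱ → ↓│ │ │   │
│ ┌───┴─┐ └───┘ ╶─┐ │ ╵ │ ╷ │
│↓│↱ → ↓│      ↑ ↰│↓│   │ │ │
│ │ ┌─┐ └─┬─────╴ │ └───┤ └─┤
│↓│↑│ │↳ ↓│↱ → → ↑│↳ → ↓│   │
│ ╵ │ └─╴ ╵ ┌─────┴───╴ └─╴ │
│↳ ↑│    ↳ ↑│          ↳ → B│
└───┴───────┴───────────────┘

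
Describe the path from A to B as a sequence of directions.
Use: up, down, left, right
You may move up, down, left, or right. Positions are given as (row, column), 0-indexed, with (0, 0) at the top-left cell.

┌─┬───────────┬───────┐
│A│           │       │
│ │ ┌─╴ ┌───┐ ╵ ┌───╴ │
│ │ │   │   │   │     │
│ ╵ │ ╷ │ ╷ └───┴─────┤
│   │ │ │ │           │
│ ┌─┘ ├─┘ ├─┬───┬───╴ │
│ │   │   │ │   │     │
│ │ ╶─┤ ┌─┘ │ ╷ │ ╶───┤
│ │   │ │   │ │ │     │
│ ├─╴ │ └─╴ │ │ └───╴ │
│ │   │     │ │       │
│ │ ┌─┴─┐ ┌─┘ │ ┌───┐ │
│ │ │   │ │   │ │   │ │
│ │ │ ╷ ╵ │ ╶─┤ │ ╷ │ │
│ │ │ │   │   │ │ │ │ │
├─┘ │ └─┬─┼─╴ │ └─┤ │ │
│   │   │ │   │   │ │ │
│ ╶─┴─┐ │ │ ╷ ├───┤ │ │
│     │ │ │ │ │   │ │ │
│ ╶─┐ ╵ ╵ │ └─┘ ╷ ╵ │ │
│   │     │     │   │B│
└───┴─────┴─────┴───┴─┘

Finding the path and converting it to directions:
Path through cells: (0,0) → (1,0) → (2,0) → (2,1) → (1,1) → (0,1) → (0,2) → (0,3) → (1,3) → (1,2) → (2,2) → (3,2) → (3,1) → (4,1) → (4,2) → (5,2) → (5,1) → (6,1) → (7,1) → (8,1) → (8,0) → (9,0) → (9,1) → (9,2) → (10,2) → (10,3) → (9,3) → (8,3) → (8,2) → (7,2) → (6,2) → (6,3) → (7,3) → (7,4) → (6,4) → (5,4) → (5,3) → (4,3) → (3,3) → (3,4) → (2,4) → (1,4) → (1,5) → (2,5) → (2,6) → (2,7) → (2,8) → (2,9) → (2,10) → (3,10) → (3,9) → (3,8) → (4,8) → (4,9) → (4,10) → (5,10) → (6,10) → (7,10) → (8,10) → (9,10) → (10,10)
Directions: down, down, right, up, up, right, right, down, left, down, down, left, down, right, down, left, down, down, down, left, down, right, right, down, right, up, up, left, up, up, right, down, right, up, up, left, up, up, right, up, up, right, down, right, right, right, right, right, down, left, left, down, right, right, down, down, down, down, down, down

Solution:

┌─┬───────────┬───────┐
│A│↱ → ↓      │       │
│ │ ┌─╴ ┌───┐ ╵ ┌───╴ │
│↓│↑│↓ ↲│↱ ↓│   │     │
│ ╵ │ ╷ │ ╷ └───┴─────┤
│↳ ↑│↓│ │↑│↳ → → → → ↓│
│ ┌─┘ ├─┘ ├─┬───┬───╴ │
│ │↓ ↲│↱ ↑│ │   │↓ ← ↲│
│ │ ╶─┤ ┌─┘ │ ╷ │ ╶───┤
│ │↳ ↓│↑│   │ │ │↳ → ↓│
│ ├─╴ │ └─╴ │ │ └───╴ │
│ │↓ ↲│↑ ↰  │ │      ↓│
│ │ ┌─┴─┐ ┌─┘ │ ┌───┐ │
│ │↓│↱ ↓│↑│   │ │   │↓│
│ │ │ ╷ ╵ │ ╶─┤ │ ╷ │ │
│ │↓│↑│↳ ↑│   │ │ │ │↓│
├─┘ │ └─┬─┼─╴ │ └─┤ │ │
│↓ ↲│↑ ↰│ │   │   │ │↓│
│ ╶─┴─┐ │ │ ╷ ├───┤ │ │
│↳ → ↓│↑│ │ │ │   │ │↓│
│ ╶─┐ ╵ ╵ │ └─┘ ╷ ╵ │ │
│   │↳ ↑  │     │   │B│
└───┴─────┴─────┴───┴─┘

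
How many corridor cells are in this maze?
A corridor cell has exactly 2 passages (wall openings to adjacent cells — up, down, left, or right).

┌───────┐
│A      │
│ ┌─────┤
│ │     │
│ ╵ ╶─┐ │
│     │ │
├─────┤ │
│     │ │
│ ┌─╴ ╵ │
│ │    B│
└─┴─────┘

Counting cells with exactly 2 passages:
Total corridor cells: 14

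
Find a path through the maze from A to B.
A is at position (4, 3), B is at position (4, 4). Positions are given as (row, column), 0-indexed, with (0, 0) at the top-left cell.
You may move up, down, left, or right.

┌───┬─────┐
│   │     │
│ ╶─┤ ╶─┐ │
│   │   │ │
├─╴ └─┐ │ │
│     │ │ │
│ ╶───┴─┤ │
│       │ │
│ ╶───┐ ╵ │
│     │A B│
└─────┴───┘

Finding the shortest path from (4, 3) to (4, 4):
Path length: 1 steps
Directions: right

Solution:

┌───┬─────┐
│   │     │
│ ╶─┤ ╶─┐ │
│   │   │ │
├─╴ └─┐ │ │
│     │ │ │
│ ╶───┴─┤ │
│       │ │
│ ╶───┐ ╵ │
│     │A B│
└─────┴───┘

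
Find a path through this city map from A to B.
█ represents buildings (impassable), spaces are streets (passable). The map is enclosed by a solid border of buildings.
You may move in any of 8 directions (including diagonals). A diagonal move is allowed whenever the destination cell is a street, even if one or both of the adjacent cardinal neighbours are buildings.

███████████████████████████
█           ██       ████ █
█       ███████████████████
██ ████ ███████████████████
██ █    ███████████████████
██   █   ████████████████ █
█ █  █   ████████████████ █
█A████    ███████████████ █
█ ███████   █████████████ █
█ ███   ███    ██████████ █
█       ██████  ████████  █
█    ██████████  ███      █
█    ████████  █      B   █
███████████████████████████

Finding the shortest path from A to B:
Movement: 8-directional
Path length: 22 steps
Directions: up → up-right → right → right → up-right → right → down-right → down-right → down-right → down-right → right → down-right → right → right → down-right → down-right → down-right → right → right → right → right → right

Solution:

███████████████████████████
█           ██       ████ █
█       ███████████████████
██ ████ ███████████████████
██ █ →↘ ███████████████████
██→→↗█ ↘ ████████████████ █
█↗█  █  ↘████████████████ █
█A████   ↘███████████████ █
█ ███████ →↘█████████████ █
█ ███   ███ →→↘██████████ █
█       ██████ ↘████████  █
█    ██████████ ↘███      █
█    ████████  █ →→→→→B   █
███████████████████████████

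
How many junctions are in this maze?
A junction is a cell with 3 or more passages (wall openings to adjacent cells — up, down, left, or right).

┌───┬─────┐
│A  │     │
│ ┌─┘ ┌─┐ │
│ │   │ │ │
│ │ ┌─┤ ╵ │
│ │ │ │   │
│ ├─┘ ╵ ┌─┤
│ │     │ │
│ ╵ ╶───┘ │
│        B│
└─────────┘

Checking each cell for number of passages:

Junctions found (3+ passages):
  (2, 3): 3 passages
  (3, 2): 3 passages
  (4, 1): 3 passages
Total junctions: 3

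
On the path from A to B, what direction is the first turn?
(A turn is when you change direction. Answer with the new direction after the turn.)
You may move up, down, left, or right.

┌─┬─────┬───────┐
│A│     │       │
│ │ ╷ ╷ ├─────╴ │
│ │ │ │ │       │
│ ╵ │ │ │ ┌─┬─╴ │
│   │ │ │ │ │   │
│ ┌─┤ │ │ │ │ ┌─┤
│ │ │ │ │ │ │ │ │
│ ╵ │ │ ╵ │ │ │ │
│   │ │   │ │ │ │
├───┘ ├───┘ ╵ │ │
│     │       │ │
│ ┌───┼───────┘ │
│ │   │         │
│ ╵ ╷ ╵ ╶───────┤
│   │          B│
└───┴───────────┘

Directions: down, down, right, up, up, right, down, down, down, down, down, left, left, down, down, right, up, right, down, right, right, right, right, right
First turn direction: right

Solution:

┌─┬─────┬───────┐
│A│↱ ↓  │       │
│ │ ╷ ╷ ├─────╴ │
│↓│↑│↓│ │       │
│ ╵ │ │ │ ┌─┬─╴ │
│↳ ↑│↓│ │ │ │   │
│ ┌─┤ │ │ │ │ ┌─┤
│ │ │↓│ │ │ │ │ │
│ ╵ │ │ ╵ │ │ │ │
│   │↓│   │ │ │ │
├───┘ ├───┘ ╵ │ │
│↓ ← ↲│       │ │
│ ┌───┼───────┘ │
│↓│↱ ↓│         │
│ ╵ ╷ ╵ ╶───────┤
│↳ ↑│↳ → → → → B│
└───┴───────────┘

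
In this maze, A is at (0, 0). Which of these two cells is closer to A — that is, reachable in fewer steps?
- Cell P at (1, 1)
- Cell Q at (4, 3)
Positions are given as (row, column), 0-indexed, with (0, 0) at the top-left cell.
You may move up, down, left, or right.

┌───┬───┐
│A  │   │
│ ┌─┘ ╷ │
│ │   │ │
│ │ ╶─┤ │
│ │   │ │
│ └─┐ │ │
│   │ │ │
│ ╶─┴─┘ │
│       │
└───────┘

Shortest path A → P at (1, 1): 14 steps
Shortest path A → Q at (4, 3): 7 steps

Q is closer (7 steps vs 14 steps).

Path to P:

┌───┬───┐
│A  │↓ ↰│
│ ┌─┘ ╷ │
│↓│P ↲│↑│
│ │ ╶─┤ │
│↓│   │↑│
│ └─┐ │ │
│↓  │ │↑│
│ ╶─┴─┘ │
│↳ → → ↑│
└───────┘

Path to Q:

┌───┬───┐
│A  │   │
│ ┌─┘ ╷ │
│↓│   │ │
│ │ ╶─┤ │
│↓│   │ │
│ └─┐ │ │
│↓  │ │ │
│ ╶─┴─┘ │
│↳ → → Q│
└───────┘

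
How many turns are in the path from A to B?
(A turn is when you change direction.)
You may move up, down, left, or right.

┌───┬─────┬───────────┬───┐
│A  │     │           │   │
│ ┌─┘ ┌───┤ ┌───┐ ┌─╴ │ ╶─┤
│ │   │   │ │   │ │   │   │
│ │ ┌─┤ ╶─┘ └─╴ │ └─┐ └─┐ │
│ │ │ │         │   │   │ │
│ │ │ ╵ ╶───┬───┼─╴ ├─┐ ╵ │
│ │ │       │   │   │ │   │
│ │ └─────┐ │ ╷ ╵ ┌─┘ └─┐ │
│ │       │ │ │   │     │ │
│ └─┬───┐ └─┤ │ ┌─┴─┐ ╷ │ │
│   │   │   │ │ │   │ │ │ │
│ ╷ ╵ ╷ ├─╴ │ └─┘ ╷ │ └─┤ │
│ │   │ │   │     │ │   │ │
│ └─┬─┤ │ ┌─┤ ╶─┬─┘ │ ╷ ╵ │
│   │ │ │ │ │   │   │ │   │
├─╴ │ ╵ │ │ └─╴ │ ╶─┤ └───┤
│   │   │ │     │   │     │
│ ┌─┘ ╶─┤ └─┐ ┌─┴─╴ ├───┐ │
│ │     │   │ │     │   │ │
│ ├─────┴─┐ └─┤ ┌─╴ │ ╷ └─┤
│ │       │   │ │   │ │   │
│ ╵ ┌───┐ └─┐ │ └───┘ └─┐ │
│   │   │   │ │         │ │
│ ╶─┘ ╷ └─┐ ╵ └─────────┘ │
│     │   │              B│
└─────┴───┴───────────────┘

Directions: down, down, down, down, down, down, down, right, down, left, down, down, down, right, up, right, right, right, down, right, down, right, right, right, right, right, right, right
Number of turns: 11

Solution:

┌───┬─────┬───────────┬───┐
│A  │     │           │   │
│ ┌─┘ ┌───┤ ┌───┐ ┌─╴ │ ╶─┤
│↓│   │   │ │   │ │   │   │
│ │ ┌─┤ ╶─┘ └─╴ │ └─┐ └─┐ │
│↓│ │ │         │   │   │ │
│ │ │ ╵ ╶───┬───┼─╴ ├─┐ ╵ │
│↓│ │       │   │   │ │   │
│ │ └─────┐ │ ╷ ╵ ┌─┘ └─┐ │
│↓│       │ │ │   │     │ │
│ └─┬───┐ └─┤ │ ┌─┴─┐ ╷ │ │
│↓  │   │   │ │ │   │ │ │ │
│ ╷ ╵ ╷ ├─╴ │ └─┘ ╷ │ └─┤ │
│↓│   │ │   │     │ │   │ │
│ └─┬─┤ │ ┌─┤ ╶─┬─┘ │ ╷ ╵ │
│↳ ↓│ │ │ │ │   │   │ │   │
├─╴ │ ╵ │ │ └─╴ │ ╶─┤ └───┤
│↓ ↲│   │ │     │   │     │
│ ┌─┘ ╶─┤ └─┐ ┌─┴─╴ ├───┐ │
│↓│     │   │ │     │   │ │
│ ├─────┴─┐ └─┤ ┌─╴ │ ╷ └─┤
│↓│↱ → → ↓│   │ │   │ │   │
│ ╵ ┌───┐ └─┐ │ └───┘ └─┐ │
│↳ ↑│   │↳ ↓│ │         │ │
│ ╶─┘ ╷ └─┐ ╵ └─────────┘ │
│     │   │↳ → → → → → → B│
└─────┴───┴───────────────┘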